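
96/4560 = 2/95  =  0.02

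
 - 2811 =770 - 3581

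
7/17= 7/17 = 0.41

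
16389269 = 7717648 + 8671621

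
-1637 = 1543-3180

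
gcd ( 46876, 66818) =2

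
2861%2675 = 186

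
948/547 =948/547  =  1.73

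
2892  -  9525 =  - 6633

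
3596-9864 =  - 6268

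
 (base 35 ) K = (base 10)20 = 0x14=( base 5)40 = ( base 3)202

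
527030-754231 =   -  227201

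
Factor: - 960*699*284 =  - 2^8*3^2*5^1 * 71^1 * 233^1=- 190575360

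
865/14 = 61 +11/14 = 61.79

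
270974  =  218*1243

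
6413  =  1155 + 5258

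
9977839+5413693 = 15391532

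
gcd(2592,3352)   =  8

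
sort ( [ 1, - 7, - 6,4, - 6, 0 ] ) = [ - 7, - 6, - 6, 0, 1, 4]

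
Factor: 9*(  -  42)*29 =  - 2^1* 3^3*7^1*29^1 = -10962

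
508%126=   4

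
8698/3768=2+581/1884  =  2.31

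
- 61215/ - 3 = 20405/1 = 20405.00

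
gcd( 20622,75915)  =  21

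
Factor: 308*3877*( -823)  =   - 2^2*7^1* 11^1 *823^1*3877^1 = -982757468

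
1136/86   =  568/43 = 13.21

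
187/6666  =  17/606 = 0.03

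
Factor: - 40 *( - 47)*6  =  2^4*3^1* 5^1*47^1   =  11280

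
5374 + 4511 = 9885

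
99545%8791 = 2844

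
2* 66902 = 133804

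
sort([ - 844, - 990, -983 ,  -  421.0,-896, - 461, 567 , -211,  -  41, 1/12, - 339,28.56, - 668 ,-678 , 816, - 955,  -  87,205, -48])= [  -  990,-983, - 955,  -  896, - 844, - 678, - 668, - 461 , - 421.0,  -  339, - 211 , - 87, - 48, - 41, 1/12,28.56,205,567 , 816]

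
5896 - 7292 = -1396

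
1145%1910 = 1145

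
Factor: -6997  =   - 6997^1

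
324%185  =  139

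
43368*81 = 3512808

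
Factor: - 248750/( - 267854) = 5^4*673^( - 1 ) = 625/673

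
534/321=1 + 71/107 = 1.66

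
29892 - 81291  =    -  51399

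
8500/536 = 15 +115/134 = 15.86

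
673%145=93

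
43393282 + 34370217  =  77763499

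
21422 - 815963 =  - 794541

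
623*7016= 4370968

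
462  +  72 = 534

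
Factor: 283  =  283^1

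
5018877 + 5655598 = 10674475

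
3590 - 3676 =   -  86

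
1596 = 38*42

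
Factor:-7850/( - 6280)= 5/4= 2^( -2 ) *5^1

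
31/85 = 31/85 = 0.36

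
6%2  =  0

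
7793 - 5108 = 2685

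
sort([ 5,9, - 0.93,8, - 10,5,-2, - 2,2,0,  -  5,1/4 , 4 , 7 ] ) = [ - 10, - 5, - 2, - 2, - 0.93,0,1/4,2, 4, 5,5, 7, 8, 9]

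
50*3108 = 155400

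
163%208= 163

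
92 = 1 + 91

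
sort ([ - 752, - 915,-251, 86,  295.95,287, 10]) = [ - 915, - 752,-251, 10,86,287, 295.95]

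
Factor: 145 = 5^1*29^1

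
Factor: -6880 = -2^5*5^1*43^1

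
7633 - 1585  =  6048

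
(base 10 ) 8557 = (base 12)4b51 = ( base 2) 10000101101101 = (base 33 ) 7sa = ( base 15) 2807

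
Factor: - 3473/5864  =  -2^( - 3 )*23^1*151^1 *733^( - 1) 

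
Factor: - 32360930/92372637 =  - 4622990/13196091 = - 2^1 *3^(-1 )*5^1*131^1*3529^1 * 4398697^( - 1) 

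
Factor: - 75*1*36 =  -2^2*3^3*5^2 = - 2700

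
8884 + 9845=18729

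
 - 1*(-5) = 5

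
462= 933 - 471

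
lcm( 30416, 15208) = 30416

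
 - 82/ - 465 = 82/465 = 0.18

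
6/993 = 2/331 = 0.01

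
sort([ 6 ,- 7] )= [-7,6 ]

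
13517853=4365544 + 9152309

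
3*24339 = 73017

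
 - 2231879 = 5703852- 7935731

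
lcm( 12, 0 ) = 0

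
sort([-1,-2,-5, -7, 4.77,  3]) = [ - 7,-5, - 2, - 1, 3,  4.77 ] 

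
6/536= 3/268 = 0.01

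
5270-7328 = - 2058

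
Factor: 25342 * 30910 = 783321220 = 2^2*5^1 *11^1*281^1*12671^1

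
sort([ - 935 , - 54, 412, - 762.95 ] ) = [  -  935, - 762.95,-54,412] 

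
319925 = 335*955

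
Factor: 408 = 2^3*3^1*17^1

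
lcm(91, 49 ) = 637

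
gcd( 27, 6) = 3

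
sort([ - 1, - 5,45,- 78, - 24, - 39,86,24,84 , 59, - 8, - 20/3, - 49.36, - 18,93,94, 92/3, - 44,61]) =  [ - 78, - 49.36, - 44,-39, - 24, - 18, - 8,-20/3, -5,  -  1,24,92/3 , 45,59, 61,84,86,93,94]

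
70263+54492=124755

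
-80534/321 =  - 251  +  37/321 = - 250.88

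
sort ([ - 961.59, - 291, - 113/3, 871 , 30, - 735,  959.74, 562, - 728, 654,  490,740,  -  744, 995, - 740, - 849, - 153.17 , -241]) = [-961.59,-849, - 744, - 740, - 735, - 728, - 291, - 241, - 153.17, - 113/3, 30,490, 562,654,740 , 871, 959.74, 995]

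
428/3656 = 107/914 = 0.12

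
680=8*85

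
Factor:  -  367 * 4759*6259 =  - 10931675227 = -11^1*367^1*569^1 * 4759^1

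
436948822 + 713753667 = 1150702489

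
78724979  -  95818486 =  - 17093507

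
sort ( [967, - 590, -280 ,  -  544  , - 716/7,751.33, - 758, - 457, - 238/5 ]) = [  -  758,-590, - 544,-457, - 280, - 716/7,  -  238/5, 751.33, 967]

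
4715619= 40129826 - 35414207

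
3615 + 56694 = 60309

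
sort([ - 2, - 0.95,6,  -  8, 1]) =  [-8,-2, - 0.95,1, 6] 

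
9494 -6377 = 3117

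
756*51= 38556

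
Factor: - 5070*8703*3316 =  -2^3*3^3 * 5^1* 13^2*829^1*967^1 = - 146315880360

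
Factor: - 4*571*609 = - 2^2*3^1 * 7^1*29^1 * 571^1 = - 1390956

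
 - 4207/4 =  - 4207/4 = - 1051.75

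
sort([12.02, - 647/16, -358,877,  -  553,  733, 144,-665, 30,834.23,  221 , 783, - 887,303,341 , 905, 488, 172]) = [ - 887 ,  -  665, -553, - 358 , - 647/16,  12.02, 30 , 144,  172,221, 303,341,488,733 , 783, 834.23,877  ,  905]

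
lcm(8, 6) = 24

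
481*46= 22126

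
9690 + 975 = 10665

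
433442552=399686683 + 33755869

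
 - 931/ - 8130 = 931/8130 =0.11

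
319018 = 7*45574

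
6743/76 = 6743/76 = 88.72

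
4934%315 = 209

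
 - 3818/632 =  - 1909/316 = - 6.04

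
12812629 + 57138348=69950977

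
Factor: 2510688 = 2^5* 3^1*26153^1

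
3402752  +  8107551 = 11510303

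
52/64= 13/16 =0.81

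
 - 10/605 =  - 2/121 = - 0.02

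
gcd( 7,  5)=1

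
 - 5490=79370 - 84860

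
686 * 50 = 34300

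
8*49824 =398592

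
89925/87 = 1033 + 18/29 = 1033.62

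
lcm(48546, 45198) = 1310742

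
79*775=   61225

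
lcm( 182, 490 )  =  6370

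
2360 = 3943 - 1583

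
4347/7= 621 = 621.00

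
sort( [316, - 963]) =[ - 963, 316 ] 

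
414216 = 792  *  523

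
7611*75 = 570825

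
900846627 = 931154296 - 30307669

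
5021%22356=5021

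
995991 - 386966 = 609025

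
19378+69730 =89108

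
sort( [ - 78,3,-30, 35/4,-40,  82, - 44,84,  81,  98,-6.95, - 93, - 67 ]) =[  -  93, - 78, - 67, - 44, - 40, - 30 ,-6.95 , 3,  35/4,  81,82, 84,  98]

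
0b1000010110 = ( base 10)534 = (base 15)259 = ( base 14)2A2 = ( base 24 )M6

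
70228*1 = 70228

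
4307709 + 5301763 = 9609472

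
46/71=46/71 =0.65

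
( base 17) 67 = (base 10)109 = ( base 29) 3M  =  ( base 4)1231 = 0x6d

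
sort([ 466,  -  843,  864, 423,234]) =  [ - 843, 234, 423,  466,  864 ] 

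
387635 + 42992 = 430627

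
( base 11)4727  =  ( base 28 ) 7PC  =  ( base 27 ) 8DH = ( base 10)6200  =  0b1100000111000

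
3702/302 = 1851/151 = 12.26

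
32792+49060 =81852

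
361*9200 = 3321200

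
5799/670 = 5799/670= 8.66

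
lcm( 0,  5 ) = 0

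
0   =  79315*0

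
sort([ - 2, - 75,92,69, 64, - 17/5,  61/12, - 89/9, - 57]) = [ - 75, - 57, - 89/9, - 17/5, - 2,61/12, 64  ,  69,92 ] 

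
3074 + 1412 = 4486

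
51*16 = 816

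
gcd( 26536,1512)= 8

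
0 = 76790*0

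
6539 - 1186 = 5353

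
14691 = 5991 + 8700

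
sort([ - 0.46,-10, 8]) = [ - 10, - 0.46,8]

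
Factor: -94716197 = -17^1*19^1*83^1*3533^1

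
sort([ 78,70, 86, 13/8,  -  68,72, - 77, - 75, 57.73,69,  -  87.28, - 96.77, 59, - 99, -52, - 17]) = [ - 99, - 96.77, - 87.28,-77,-75, -68 , - 52, - 17,13/8  ,  57.73,59, 69,70,72, 78,86]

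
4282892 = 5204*823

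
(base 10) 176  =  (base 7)341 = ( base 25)71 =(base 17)a6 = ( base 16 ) b0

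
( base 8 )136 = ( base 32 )2U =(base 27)3d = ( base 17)59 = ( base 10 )94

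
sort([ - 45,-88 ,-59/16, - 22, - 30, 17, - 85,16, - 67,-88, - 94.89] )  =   [- 94.89, - 88, - 88, - 85, - 67, - 45,-30,  -  22,-59/16, 16,17]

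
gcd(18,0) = 18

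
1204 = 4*301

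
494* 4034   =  1992796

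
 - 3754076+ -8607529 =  - 12361605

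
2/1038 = 1/519 = 0.00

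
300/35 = 8 + 4/7 = 8.57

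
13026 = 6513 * 2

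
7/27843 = 7/27843 = 0.00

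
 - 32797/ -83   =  32797/83 = 395.14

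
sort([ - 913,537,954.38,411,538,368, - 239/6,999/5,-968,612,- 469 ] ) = [ - 968, - 913, - 469,  -  239/6,999/5,368,411, 537,  538,612,954.38]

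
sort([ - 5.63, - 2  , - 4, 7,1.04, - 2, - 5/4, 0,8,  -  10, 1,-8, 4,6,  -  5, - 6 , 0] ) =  [- 10, - 8, - 6,  -  5.63, - 5, - 4, - 2, - 2, - 5/4,  0,0 , 1, 1.04, 4, 6,7, 8] 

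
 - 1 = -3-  - 2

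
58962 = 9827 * 6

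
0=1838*0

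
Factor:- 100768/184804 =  - 2^3*67^1*983^( - 1) = - 536/983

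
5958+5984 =11942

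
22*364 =8008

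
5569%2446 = 677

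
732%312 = 108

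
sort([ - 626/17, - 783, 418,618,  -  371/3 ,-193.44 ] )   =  [ - 783, -193.44, - 371/3, - 626/17, 418,618 ]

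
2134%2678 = 2134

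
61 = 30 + 31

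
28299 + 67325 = 95624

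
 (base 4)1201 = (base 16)61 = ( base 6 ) 241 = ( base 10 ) 97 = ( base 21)4d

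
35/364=5/52 = 0.10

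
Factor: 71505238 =2^1 * 7^1*37^1 * 138041^1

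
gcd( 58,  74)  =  2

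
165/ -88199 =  - 1+88034/88199 = - 0.00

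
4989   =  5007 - 18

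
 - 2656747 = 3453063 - 6109810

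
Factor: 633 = 3^1*211^1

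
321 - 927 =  - 606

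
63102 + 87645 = 150747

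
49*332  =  16268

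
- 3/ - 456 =1/152= 0.01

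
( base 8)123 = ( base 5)313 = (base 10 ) 83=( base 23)3e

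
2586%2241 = 345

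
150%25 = 0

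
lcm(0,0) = 0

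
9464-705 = 8759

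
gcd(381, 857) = 1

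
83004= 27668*3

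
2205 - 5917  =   - 3712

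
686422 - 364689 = 321733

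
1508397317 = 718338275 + 790059042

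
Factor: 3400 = 2^3*5^2*17^1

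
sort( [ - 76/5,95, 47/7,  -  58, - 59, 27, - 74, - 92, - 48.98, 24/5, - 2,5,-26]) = [-92,  -  74, - 59,- 58, - 48.98,-26, - 76/5, - 2,24/5 , 5, 47/7, 27,95]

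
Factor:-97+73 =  - 24 = - 2^3*3^1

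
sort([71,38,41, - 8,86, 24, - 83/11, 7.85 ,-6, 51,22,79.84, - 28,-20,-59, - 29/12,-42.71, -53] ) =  [  -  59,  -  53,-42.71, - 28,- 20, - 8, - 83/11, - 6,  -  29/12,7.85,22,24,38,41,51,71,79.84,86] 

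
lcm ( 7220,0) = 0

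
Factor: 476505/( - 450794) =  - 2^( - 1 )*3^2*5^1 * 19^(-1)*10589^1 * 11863^( - 1)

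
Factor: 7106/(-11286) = -17/27 = - 3^(-3)*17^1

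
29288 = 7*4184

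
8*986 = 7888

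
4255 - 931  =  3324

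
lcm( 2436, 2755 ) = 231420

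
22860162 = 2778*8229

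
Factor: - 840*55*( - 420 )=2^5*3^2*5^3*7^2*11^1 = 19404000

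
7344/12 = 612 =612.00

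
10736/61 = 176 = 176.00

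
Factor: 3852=2^2*3^2*  107^1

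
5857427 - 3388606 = 2468821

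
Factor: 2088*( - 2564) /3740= - 2^3*3^2*5^( - 1) *11^(- 1)*17^( - 1)*29^1*641^1  =  - 1338408/935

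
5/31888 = 5/31888 = 0.00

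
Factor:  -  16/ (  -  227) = 2^4 * 227^( - 1 )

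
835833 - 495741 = 340092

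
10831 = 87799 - 76968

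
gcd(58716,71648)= 4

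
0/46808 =0 = 0.00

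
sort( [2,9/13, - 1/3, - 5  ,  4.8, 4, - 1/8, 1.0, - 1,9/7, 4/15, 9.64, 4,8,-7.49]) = [-7.49,-5, - 1,- 1/3,- 1/8,  4/15, 9/13  ,  1.0, 9/7,2,4, 4,  4.8, 8,9.64] 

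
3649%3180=469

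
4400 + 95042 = 99442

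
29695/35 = 848 + 3/7 = 848.43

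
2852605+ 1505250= 4357855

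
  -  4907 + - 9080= - 13987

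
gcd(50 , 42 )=2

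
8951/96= 8951/96  =  93.24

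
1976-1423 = 553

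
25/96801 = 25/96801=0.00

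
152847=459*333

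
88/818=44/409 = 0.11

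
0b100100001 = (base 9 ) 351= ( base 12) 201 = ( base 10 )289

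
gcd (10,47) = 1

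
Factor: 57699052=2^2*1109^1*13007^1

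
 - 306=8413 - 8719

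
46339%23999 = 22340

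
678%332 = 14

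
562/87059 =562/87059 = 0.01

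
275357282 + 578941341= 854298623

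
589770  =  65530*9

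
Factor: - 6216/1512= -37/9  =  - 3^(- 2)*37^1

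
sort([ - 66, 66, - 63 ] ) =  [ - 66,  -  63, 66 ]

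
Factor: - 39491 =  - 17^1*23^1*101^1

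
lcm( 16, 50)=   400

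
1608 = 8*201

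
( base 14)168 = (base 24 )C0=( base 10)288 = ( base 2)100100000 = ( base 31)99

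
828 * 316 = 261648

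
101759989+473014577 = 574774566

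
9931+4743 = 14674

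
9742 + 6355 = 16097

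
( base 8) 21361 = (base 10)8945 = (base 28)BBD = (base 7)35036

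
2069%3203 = 2069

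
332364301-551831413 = -219467112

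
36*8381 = 301716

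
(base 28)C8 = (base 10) 344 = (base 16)158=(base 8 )530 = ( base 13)206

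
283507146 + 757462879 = 1040970025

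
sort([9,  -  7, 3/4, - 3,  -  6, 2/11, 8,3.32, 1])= [-7,-6,-3, 2/11,3/4 , 1,  3.32,8, 9 ] 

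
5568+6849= 12417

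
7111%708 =31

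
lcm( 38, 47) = 1786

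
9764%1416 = 1268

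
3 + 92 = 95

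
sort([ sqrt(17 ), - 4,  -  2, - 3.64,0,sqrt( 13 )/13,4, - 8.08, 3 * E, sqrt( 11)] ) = [ - 8.08,-4,  -  3.64, - 2, 0, sqrt ( 13) /13,sqrt( 11 ),4,sqrt ( 17), 3*E ] 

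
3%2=1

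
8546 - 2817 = 5729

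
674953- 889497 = -214544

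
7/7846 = 7/7846 = 0.00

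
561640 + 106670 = 668310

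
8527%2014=471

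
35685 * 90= 3211650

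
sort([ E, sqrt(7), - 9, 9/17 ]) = [  -  9,  9/17, sqrt( 7),  E ] 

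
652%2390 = 652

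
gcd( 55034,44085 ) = 1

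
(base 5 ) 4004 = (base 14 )280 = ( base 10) 504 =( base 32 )fo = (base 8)770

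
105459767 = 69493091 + 35966676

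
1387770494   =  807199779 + 580570715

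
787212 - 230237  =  556975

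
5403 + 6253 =11656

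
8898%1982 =970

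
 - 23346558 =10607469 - 33954027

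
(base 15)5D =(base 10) 88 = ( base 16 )58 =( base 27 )37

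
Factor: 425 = 5^2*17^1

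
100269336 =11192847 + 89076489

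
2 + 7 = 9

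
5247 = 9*583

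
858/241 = 3 + 135/241 = 3.56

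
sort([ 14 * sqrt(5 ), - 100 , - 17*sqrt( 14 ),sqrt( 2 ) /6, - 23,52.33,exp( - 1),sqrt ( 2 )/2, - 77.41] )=[ - 100,-77.41,- 17*sqrt( 14 ), - 23, sqrt ( 2) /6,exp( - 1),sqrt (2)/2,14 * sqrt( 5),52.33]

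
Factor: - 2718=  - 2^1*3^2 * 151^1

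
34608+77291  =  111899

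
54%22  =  10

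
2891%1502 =1389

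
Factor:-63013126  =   - 2^1*11^1*281^1*10193^1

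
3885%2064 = 1821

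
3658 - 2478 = 1180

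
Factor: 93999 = 3^1*31333^1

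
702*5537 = 3886974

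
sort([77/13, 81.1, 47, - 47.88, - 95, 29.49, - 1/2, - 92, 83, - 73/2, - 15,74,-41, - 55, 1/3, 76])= [ - 95, - 92,-55, - 47.88, - 41, - 73/2, - 15,-1/2,  1/3, 77/13, 29.49, 47,74, 76, 81.1, 83]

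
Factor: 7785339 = 3^1 * 23^1*112831^1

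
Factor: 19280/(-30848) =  - 5/8 = - 2^( -3 )*5^1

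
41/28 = 1  +  13/28 = 1.46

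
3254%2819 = 435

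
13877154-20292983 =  - 6415829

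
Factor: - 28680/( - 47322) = 20/33 = 2^2*  3^( - 1 )*5^1*11^(- 1)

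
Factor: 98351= 11^1*8941^1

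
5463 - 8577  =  - 3114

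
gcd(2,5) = 1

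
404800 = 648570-243770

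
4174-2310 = 1864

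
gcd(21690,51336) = 18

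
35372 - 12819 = 22553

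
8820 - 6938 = 1882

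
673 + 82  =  755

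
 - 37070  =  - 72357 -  - 35287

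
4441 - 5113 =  - 672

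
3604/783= 3604/783 = 4.60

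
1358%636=86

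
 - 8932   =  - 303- 8629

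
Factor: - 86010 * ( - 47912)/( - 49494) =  - 6078040/73  =  - 2^3  *  5^1*47^1*53^1*61^1* 73^(-1)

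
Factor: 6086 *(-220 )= - 2^3 * 5^1 *11^1*17^1*179^1 = - 1338920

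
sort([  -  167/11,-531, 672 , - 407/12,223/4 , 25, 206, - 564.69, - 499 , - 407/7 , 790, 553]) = [ - 564.69, - 531, - 499, - 407/7, - 407/12,-167/11, 25, 223/4, 206, 553, 672  ,  790 ]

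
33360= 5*6672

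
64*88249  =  5647936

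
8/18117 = 8/18117 = 0.00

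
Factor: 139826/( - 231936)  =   - 463/768 = - 2^ ( - 8)*3^(-1)*463^1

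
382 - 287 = 95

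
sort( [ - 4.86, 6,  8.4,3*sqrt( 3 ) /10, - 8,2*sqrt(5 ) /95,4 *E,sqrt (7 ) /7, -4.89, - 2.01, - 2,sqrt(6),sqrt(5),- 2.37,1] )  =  [ - 8, - 4.89 , - 4.86,- 2.37, - 2.01,  -  2,2*sqrt(5 ) /95,  sqrt(7)/7, 3*sqrt( 3 ) /10, 1,sqrt(5),sqrt( 6),6 , 8.4, 4*E ]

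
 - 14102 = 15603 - 29705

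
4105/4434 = 4105/4434 = 0.93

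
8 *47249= 377992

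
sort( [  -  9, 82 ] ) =[ - 9,82 ] 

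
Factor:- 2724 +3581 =857 =857^1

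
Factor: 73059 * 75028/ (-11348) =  - 3^1*7^3*71^1*2837^(-1)*18757^1 = - 1370367663/2837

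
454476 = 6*75746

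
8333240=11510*724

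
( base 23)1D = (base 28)18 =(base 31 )15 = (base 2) 100100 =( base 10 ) 36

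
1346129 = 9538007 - 8191878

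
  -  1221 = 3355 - 4576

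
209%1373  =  209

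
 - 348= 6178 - 6526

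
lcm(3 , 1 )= 3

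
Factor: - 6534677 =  -113^1*57829^1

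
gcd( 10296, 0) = 10296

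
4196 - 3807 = 389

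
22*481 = 10582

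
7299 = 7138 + 161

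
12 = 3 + 9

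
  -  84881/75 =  - 84881/75 = -  1131.75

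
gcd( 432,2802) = 6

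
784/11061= 784/11061 = 0.07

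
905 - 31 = 874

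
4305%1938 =429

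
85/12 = 85/12= 7.08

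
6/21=2/7 = 0.29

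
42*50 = 2100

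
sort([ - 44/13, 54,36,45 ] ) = [ - 44/13 , 36,45,54 ] 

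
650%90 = 20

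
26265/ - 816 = -33 + 13/16= - 32.19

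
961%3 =1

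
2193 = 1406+787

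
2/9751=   2/9751 = 0.00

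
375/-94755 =-1 + 6292/6317 = - 0.00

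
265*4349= 1152485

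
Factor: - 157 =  - 157^1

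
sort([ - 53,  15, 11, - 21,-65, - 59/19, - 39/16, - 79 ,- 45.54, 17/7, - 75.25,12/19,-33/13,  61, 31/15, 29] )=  [ - 79, - 75.25, - 65,-53,- 45.54, - 21,-59/19, - 33/13 ,-39/16 , 12/19, 31/15 , 17/7,11,15,29,61 ]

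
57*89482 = 5100474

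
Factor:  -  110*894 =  - 2^2*3^1*5^1*11^1*149^1 =- 98340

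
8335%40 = 15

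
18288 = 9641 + 8647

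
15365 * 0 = 0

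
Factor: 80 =2^4 * 5^1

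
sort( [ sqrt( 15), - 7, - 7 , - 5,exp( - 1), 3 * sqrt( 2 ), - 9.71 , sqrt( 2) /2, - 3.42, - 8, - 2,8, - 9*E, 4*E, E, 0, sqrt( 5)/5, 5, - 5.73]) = [ - 9 * E , - 9.71, - 8, - 7, - 7, - 5.73,  -  5, - 3.42, - 2, 0, exp( - 1 ), sqrt( 5 ) /5,sqrt( 2 )/2, E, sqrt( 15 ),3*sqrt (2), 5, 8, 4*E]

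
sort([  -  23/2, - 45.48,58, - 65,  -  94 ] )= [  -  94, - 65, -45.48, -23/2,58]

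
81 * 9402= 761562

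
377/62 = 6 + 5/62=6.08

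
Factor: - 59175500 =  - 2^2 * 5^3*19^1*6229^1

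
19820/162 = 122 + 28/81 = 122.35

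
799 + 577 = 1376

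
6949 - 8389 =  - 1440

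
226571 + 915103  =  1141674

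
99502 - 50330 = 49172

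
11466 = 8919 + 2547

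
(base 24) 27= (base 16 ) 37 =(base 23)29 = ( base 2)110111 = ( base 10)55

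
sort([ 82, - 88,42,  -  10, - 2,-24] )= [-88,-24, - 10, - 2,  42 , 82 ] 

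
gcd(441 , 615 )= 3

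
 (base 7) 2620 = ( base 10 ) 994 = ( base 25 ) 1EJ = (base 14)510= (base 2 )1111100010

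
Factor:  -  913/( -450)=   2^(  -  1 )*3^( - 2)*5^( - 2 )*11^1*83^1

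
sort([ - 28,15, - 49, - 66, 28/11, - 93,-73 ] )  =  [-93, - 73, - 66, - 49,  -  28,28/11,15]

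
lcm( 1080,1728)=8640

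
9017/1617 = 9017/1617  =  5.58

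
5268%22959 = 5268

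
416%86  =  72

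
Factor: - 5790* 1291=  - 7474890 = -  2^1*3^1 * 5^1*193^1*1291^1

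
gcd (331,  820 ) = 1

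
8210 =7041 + 1169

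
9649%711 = 406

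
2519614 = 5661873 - 3142259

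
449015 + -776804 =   -  327789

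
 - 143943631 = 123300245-267243876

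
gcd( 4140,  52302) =138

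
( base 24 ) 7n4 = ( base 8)10754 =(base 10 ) 4588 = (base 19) CD9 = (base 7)16243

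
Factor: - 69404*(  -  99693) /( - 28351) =-2^2*3^2*11^1*19^1*53^1*17351^1*28351^( - 1) =- 6919092972/28351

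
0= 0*69003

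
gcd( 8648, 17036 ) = 4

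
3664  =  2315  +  1349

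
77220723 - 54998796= 22221927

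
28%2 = 0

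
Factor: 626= 2^1*313^1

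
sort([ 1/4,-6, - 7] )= [ - 7,- 6,1/4]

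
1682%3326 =1682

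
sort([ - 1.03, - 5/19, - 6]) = [-6,-1.03, - 5/19]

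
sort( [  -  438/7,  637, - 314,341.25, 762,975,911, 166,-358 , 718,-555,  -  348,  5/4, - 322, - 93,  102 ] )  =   [ - 555,- 358,  -  348,-322, - 314,  -  93,  -  438/7, 5/4 , 102,166, 341.25, 637,718,762,911,  975] 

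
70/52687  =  70/52687= 0.00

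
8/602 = 4/301 = 0.01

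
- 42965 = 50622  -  93587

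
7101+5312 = 12413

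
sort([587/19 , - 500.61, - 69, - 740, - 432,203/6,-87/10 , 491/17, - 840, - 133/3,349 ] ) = [ - 840,-740, - 500.61, - 432, - 69, - 133/3, - 87/10, 491/17, 587/19,203/6,349 ] 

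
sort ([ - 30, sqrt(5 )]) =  [-30, sqrt(5)]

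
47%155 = 47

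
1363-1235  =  128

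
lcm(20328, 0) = 0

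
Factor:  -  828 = -2^2 * 3^2 * 23^1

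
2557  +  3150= 5707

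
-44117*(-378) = 16676226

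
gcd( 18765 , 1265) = 5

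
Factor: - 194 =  - 2^1 * 97^1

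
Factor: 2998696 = 2^3*374837^1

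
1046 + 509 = 1555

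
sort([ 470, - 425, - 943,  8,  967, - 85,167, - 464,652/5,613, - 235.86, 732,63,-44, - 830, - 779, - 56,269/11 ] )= [ - 943, - 830, - 779, - 464,- 425, - 235.86 , - 85,-56 ,-44,8, 269/11, 63,  652/5, 167,470,613, 732, 967]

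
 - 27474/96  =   - 287 + 13/16 = - 286.19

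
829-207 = 622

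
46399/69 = 672+31/69   =  672.45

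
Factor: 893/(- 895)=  -5^ (-1 )*19^1* 47^1*179^( - 1 )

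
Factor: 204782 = 2^1 * 17^1*19^1*317^1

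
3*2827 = 8481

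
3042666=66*46101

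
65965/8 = 8245+5/8 = 8245.62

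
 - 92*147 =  - 13524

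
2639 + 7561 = 10200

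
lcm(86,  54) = 2322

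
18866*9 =169794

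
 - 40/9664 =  - 5/1208 = - 0.00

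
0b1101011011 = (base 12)5b7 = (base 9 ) 1154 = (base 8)1533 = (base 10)859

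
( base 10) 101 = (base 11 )92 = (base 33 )32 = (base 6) 245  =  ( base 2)1100101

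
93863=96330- 2467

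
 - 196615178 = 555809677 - 752424855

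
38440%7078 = 3050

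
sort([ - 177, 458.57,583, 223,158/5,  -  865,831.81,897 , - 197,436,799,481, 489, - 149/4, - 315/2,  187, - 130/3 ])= [ - 865, - 197,- 177,  -  315/2,-130/3, - 149/4, 158/5, 187,  223,436, 458.57,481,489,583, 799,831.81,897 ] 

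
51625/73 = 707 + 14/73 = 707.19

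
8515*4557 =38802855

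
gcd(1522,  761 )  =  761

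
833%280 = 273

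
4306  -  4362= -56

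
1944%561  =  261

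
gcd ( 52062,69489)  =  3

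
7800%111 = 30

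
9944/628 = 2486/157  =  15.83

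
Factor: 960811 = 19^1*61^1*829^1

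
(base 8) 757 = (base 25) jk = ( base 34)EJ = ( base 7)1305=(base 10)495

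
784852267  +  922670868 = 1707523135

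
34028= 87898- 53870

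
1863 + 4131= 5994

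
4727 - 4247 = 480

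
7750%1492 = 290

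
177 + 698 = 875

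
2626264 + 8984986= 11611250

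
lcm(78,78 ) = 78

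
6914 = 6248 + 666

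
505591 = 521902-16311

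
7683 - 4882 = 2801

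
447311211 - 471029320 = -23718109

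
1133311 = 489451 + 643860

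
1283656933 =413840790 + 869816143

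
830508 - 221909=608599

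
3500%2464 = 1036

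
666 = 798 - 132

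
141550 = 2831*50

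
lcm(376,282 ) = 1128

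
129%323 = 129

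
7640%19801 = 7640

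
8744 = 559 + 8185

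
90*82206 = 7398540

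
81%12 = 9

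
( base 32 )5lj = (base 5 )141221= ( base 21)d3f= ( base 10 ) 5811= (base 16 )16b3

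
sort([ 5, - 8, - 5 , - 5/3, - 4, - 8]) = [ - 8 ,-8,  -  5, - 4, - 5/3, 5]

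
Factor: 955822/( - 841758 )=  - 477911/420879= - 3^( - 1 )*7^1*67^1*239^( - 1)*587^( - 1)*1019^1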